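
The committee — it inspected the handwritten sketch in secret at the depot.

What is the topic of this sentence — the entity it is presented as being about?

The construction explicitly marks "the committee" as what the sentence is about — the topic.
The remainder of the clause is the comment (what is said about the topic).

the committee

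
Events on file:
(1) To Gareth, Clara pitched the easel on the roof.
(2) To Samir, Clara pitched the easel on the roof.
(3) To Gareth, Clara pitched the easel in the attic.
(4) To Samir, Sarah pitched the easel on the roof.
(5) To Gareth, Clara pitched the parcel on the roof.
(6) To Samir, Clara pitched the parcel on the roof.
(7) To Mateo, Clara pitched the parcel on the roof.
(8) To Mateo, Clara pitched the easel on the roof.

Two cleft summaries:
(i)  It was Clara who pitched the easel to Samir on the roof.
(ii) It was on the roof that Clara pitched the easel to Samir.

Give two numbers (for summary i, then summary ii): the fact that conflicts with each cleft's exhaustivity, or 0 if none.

4, 0

(i): focus "Clara". Looking for thing = the easel, recipient = Samir, setting = on the roof with some other agent — fact (4) has Sarah there. Refuted.
(ii): focus "on the roof". No fact shares agent = Clara, thing = the easel, recipient = Samir with a different setting. 0.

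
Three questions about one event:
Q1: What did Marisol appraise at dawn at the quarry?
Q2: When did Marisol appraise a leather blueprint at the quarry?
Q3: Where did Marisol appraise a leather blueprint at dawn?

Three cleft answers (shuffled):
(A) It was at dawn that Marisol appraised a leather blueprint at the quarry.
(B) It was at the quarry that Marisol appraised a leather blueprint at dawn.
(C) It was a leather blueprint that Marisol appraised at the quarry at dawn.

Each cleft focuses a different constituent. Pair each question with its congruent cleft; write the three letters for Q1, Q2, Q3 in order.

CAB

Q1 asks about the direct object; cleft (C) focuses "a leather blueprint", which is the direct object — so Q1 → C.
Q2 asks about the time; cleft (A) focuses "at dawn", which is the time — so Q2 → A.
Q3 asks about the location; cleft (B) focuses "at the quarry", which is the location — so Q3 → B.
Mapping: Q1→C, Q2→A, Q3→B.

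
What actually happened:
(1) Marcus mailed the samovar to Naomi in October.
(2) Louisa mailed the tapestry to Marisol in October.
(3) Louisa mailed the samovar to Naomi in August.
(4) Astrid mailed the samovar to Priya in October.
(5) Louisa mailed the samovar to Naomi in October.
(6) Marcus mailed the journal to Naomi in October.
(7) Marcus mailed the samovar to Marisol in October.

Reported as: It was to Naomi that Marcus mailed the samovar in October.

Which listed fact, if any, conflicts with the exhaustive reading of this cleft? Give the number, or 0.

The cleft puts "Naomi" in focus and presupposes the open proposition with agent = Marcus, thing = the samovar, setting = in October.
Exhaustivity: Naomi is the only recipient satisfying that background.
But fact (7) also has agent = Marcus, thing = the samovar, setting = in October, with recipient = Marisol — so the exhaustive reading fails.

7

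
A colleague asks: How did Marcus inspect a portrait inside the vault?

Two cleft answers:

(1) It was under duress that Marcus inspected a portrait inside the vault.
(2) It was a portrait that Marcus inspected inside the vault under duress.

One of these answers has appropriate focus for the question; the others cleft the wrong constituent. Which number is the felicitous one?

The question word "how" targets the manner.
Option (1) clefts "under duress" — that matches what the question asks about.
Option (2) clefts "a portrait" — the direct object, not what was asked.
So the congruent reply is (1).

1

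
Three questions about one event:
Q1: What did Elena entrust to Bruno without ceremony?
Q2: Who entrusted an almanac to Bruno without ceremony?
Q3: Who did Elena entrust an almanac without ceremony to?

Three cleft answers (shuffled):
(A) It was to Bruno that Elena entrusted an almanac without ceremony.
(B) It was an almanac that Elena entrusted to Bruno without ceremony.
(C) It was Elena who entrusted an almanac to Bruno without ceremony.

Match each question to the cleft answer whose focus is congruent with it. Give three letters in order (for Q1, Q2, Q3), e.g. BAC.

BCA

Q1 asks about the direct object; cleft (B) focuses "an almanac", which is the direct object — so Q1 → B.
Q2 asks about the subject (agent); cleft (C) focuses "Elena", which is the subject (agent) — so Q2 → C.
Q3 asks about the recipient; cleft (A) focuses "to Bruno", which is the recipient — so Q3 → A.
Mapping: Q1→B, Q2→C, Q3→A.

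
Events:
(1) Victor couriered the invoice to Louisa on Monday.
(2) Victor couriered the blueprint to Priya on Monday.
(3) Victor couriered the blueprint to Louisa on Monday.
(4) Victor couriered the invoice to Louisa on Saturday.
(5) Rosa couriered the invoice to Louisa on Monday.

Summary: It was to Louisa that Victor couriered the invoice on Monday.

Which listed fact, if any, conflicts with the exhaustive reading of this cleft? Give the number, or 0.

The cleft puts "Louisa" in focus and presupposes the open proposition with Victor as agent and the invoice as thing and on Monday as setting.
The exhaustive reading says no other recipient fits that background.
Every other fact differs from the presupposition on some backgrounded slot, so none challenges the exhaustivity.

0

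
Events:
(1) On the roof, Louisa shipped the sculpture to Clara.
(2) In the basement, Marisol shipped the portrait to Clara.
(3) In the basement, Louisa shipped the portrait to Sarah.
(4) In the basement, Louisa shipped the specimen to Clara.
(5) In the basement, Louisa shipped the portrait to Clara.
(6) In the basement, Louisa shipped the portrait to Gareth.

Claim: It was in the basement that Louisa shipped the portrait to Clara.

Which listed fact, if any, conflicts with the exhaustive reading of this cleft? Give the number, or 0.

Focus of the cleft: "in the basement" (the setting). Presupposed background: agent = Louisa, thing = the portrait, recipient = Clara.
Exhaustivity: in the basement is the only setting satisfying that background.
Every other fact differs from the presupposition on some backgrounded slot, so none challenges the exhaustivity.

0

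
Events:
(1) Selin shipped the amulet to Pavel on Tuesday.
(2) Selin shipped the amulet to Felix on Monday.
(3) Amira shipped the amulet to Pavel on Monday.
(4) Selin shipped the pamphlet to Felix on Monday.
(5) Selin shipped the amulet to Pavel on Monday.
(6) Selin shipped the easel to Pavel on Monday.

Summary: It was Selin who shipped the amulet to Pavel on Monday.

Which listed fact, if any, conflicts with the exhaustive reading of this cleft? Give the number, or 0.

Focus of the cleft: "Selin" (the agent). Presupposed background: same thing, recipient, setting (the amulet / Pavel / on Monday).
The exhaustive reading says no other agent fits that background.
But fact (3) also has same thing, recipient, setting (the amulet / Pavel / on Monday), with agent = Amira — so the exhaustive reading fails.

3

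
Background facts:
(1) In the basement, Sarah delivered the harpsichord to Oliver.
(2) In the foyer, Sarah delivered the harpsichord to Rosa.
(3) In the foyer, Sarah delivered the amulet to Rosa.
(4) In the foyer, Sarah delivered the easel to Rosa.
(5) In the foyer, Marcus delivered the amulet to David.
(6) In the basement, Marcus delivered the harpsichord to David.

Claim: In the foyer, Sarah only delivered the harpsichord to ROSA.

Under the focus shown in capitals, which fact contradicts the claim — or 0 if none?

Focus (in capitals) is "Rosa" — the recipient. "Only" excludes alternative recipients while holding fixed Sarah as agent and the harpsichord as thing and in the foyer as setting.
Every other fact changes something in the background, not just the recipient. Nothing refutes the claim.

0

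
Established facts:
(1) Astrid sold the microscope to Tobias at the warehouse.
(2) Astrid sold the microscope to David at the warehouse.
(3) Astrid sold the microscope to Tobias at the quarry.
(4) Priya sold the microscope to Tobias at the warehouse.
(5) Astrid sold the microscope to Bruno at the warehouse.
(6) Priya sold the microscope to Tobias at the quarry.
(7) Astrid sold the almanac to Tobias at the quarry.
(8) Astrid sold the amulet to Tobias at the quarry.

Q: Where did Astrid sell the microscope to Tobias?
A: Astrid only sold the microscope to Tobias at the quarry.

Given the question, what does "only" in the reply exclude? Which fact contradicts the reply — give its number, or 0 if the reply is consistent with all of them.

1

The question "Where did ...?" targets the setting, so in the reply the focus falls on "at the quarry".
"Only" then excludes alternative settings while the background — agent = Astrid, thing = the microscope, recipient = Tobias — is held fixed.
Fact (1) shares the background with a different setting (at the warehouse) — counterexample.
(Fact (7) would refute a reading with focus on the thing — but that is not what the question asks.)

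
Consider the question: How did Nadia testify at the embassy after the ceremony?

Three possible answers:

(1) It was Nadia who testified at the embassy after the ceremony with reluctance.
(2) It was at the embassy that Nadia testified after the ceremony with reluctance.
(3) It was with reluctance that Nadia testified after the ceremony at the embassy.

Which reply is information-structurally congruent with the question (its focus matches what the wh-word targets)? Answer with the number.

The question word "how" targets the manner.
Option (1) clefts "Nadia" — the subject (agent), not what was asked.
Option (2) clefts "at the embassy" — the location, not what was asked.
Option (3) clefts "with reluctance" — that matches what the question asks about.
So the congruent reply is (3).

3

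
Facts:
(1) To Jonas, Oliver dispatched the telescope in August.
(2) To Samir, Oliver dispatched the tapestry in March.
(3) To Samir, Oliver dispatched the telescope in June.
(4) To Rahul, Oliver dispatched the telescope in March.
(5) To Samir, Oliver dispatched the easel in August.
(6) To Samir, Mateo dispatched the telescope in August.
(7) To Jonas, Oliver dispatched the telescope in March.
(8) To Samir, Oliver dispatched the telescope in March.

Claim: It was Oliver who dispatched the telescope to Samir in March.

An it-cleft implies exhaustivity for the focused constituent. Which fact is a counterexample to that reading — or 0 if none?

The cleft puts "Oliver" in focus and presupposes the open proposition with same thing, recipient, setting (the telescope / Samir / in March).
Exhaustivity: Oliver is the only agent satisfying that background.
Every other fact differs from the presupposition on some backgrounded slot, so none challenges the exhaustivity.

0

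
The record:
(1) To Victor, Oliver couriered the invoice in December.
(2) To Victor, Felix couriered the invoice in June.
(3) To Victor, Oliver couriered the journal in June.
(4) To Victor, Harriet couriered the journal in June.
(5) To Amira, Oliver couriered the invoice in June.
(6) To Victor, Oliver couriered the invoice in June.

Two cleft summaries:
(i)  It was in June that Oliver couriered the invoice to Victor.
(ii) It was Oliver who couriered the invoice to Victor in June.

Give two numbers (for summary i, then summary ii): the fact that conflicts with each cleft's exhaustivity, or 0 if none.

(i): focus "in June". Looking for same agent, thing, recipient (Oliver / the invoice / Victor) with some other setting — fact (1) has in December there. Refuted.
(ii): focus "Oliver". Looking for same thing, recipient, setting (the invoice / Victor / in June) with some other agent — fact (2) has Felix there. Refuted.

1, 2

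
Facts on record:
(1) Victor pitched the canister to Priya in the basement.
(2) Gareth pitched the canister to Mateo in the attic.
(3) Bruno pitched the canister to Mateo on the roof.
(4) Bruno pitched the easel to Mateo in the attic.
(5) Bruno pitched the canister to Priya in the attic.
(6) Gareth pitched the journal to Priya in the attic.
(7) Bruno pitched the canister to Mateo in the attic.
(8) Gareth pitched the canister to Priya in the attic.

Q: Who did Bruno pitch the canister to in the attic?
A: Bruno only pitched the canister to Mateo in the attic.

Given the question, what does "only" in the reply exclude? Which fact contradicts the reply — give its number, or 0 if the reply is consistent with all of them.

Answering "Who did ... to ...?" puts focus on the recipient — here, "Mateo".
"Only" then excludes alternative recipients while the background — same agent, thing, setting (Bruno / the canister / in the attic) — is held fixed.
Fact (5) keeps same agent, thing, setting (Bruno / the canister / in the attic) but has recipient = Priya; that refutes the reply.
(Fact (4) would refute a reading with focus on the thing — but that is not what the question asks.)

5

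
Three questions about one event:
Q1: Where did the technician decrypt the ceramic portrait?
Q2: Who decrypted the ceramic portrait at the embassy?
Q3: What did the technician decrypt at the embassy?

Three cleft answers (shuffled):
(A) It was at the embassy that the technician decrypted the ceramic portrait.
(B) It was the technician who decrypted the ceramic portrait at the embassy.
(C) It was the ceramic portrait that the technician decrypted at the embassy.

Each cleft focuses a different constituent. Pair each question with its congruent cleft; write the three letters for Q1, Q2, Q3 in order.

Q1 asks about the location; cleft (A) focuses "at the embassy", which is the location — so Q1 → A.
Q2 asks about the subject (agent); cleft (B) focuses "the technician", which is the subject (agent) — so Q2 → B.
Q3 asks about the direct object; cleft (C) focuses "the ceramic portrait", which is the direct object — so Q3 → C.
Mapping: Q1→A, Q2→B, Q3→C.

ABC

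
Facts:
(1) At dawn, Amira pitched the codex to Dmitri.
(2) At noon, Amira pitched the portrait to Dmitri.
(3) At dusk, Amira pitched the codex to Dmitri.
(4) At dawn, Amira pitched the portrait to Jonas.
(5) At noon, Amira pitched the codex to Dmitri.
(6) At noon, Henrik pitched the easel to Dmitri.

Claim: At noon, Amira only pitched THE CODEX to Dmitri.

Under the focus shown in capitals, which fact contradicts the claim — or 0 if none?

The capitals mark "the codex" as focus. So "only" rules out other things, with the rest (agent = Amira, recipient = Dmitri, setting = at noon) as background.
Fact (2) matches on agent = Amira, recipient = Dmitri, setting = at noon, but has thing = the portrait instead. That refutes the claim.

2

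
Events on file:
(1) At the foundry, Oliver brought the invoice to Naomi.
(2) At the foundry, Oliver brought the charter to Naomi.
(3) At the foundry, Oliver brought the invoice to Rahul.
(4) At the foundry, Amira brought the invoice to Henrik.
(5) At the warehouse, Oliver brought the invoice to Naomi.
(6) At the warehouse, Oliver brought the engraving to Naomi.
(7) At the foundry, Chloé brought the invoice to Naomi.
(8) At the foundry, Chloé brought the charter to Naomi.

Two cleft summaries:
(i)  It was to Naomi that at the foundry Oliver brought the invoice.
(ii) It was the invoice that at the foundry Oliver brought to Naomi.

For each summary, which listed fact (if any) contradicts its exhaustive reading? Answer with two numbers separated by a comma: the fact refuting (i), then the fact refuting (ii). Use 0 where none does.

3, 2

Summary (i) focuses "Naomi" (the recipient); background Oliver as agent and the invoice as thing and at the foundry as setting. Fact (3) matches that background with recipient = Rahul — refutes (i).
Summary (ii) focuses "the invoice" (the thing); background Oliver as agent and Naomi as recipient and at the foundry as setting. Fact (2) matches that background with thing = the charter — refutes (ii).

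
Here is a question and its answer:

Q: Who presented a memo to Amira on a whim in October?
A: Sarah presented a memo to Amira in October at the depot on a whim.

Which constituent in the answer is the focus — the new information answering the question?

The wh-word "who" asks about the subject (agent).
In the answer, "a memo", "to Amira", "in October" and "on a whim" are given — repeated from the question.
"at the depot" is also new, but it specifies the location, which is not what the question asks about — so it is not the focus.
The constituent filling the subject (agent) gap is "Sarah"; that is the focus.

Sarah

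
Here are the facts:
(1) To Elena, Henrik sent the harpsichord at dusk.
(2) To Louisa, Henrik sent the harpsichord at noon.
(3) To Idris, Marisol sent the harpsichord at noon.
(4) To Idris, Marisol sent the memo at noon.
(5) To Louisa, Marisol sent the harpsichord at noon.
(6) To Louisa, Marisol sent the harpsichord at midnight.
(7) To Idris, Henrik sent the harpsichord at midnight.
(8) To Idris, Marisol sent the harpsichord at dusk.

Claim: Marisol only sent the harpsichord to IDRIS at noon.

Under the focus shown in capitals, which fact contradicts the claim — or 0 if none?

Focus (in capitals) is "Idris" — the recipient. "Only" excludes alternative recipients while holding fixed agent = Marisol, thing = the harpsichord, setting = at noon.
Fact (5) shares the background but differs in recipient (Louisa) — a counterexample.

5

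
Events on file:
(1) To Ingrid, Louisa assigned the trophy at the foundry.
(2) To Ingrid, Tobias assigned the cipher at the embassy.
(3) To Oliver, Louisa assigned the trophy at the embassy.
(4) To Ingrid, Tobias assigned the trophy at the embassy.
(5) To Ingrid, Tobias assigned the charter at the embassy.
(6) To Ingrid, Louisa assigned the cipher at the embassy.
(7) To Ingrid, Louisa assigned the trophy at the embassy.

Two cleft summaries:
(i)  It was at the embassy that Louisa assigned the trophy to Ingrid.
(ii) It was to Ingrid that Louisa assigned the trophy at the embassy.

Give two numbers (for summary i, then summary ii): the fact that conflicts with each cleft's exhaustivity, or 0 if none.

(i): focus "at the embassy". Looking for agent = Louisa, thing = the trophy, recipient = Ingrid with some other setting — fact (1) has at the foundry there. Refuted.
(ii): focus "Ingrid". Looking for agent = Louisa, thing = the trophy, setting = at the embassy with some other recipient — fact (3) has Oliver there. Refuted.

1, 3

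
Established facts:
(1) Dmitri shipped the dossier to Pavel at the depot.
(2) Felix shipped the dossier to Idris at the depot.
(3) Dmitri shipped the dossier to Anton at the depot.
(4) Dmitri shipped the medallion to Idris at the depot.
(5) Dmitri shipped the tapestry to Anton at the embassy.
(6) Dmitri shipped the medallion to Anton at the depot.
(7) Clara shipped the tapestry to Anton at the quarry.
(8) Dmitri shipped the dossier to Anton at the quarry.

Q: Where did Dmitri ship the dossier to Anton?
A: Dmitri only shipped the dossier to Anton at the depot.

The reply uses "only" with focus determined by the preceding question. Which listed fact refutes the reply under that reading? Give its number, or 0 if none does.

8

Answering "Where did ...?" puts focus on the setting — here, "at the depot".
So "only" ranges over settings; the rest (Dmitri as agent and the dossier as thing and Anton as recipient) is presupposed.
Fact (8) shares the background with a different setting (at the quarry) — counterexample.
(Fact (1) would refute a reading with focus on the recipient — but that is not what the question asks.)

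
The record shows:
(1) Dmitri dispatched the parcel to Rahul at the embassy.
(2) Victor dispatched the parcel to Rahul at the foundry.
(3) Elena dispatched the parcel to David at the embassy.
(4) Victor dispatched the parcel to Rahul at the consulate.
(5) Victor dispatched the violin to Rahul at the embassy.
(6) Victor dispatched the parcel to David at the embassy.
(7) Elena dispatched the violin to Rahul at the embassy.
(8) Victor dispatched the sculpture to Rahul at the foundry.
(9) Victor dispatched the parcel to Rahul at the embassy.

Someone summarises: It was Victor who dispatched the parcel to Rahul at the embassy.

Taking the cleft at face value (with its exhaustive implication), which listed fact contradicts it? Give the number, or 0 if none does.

1

Focus of the cleft: "Victor" (the agent). Presupposed background: thing = the parcel, recipient = Rahul, setting = at the embassy.
The exhaustive reading says no other agent fits that background.
But fact (1) also has thing = the parcel, recipient = Rahul, setting = at the embassy, with agent = Dmitri — so the exhaustive reading fails.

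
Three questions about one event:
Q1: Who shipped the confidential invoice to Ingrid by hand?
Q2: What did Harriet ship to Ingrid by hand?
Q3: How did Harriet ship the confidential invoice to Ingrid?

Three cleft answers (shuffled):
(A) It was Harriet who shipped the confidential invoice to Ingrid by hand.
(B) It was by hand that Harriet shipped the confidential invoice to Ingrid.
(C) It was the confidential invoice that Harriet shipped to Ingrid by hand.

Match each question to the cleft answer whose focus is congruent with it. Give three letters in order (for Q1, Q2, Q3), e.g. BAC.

ACB

Q1 asks about the subject (agent); cleft (A) focuses "Harriet", which is the subject (agent) — so Q1 → A.
Q2 asks about the direct object; cleft (C) focuses "the confidential invoice", which is the direct object — so Q2 → C.
Q3 asks about the manner; cleft (B) focuses "by hand", which is the manner — so Q3 → B.
Mapping: Q1→A, Q2→C, Q3→B.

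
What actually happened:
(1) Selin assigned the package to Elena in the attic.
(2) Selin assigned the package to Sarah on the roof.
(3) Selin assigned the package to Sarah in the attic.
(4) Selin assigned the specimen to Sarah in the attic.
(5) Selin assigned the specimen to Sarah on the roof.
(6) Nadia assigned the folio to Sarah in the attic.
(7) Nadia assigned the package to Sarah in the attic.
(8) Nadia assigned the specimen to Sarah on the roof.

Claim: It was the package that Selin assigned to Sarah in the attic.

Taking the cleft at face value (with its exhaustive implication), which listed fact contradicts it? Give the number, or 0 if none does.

4

Focus of the cleft: "the package" (the thing). Presupposed background: same agent, recipient, setting (Selin / Sarah / in the attic).
The exhaustive reading says no other thing fits that background.
Fact (4) shares the background but with thing = the specimen; exhaustivity is violated.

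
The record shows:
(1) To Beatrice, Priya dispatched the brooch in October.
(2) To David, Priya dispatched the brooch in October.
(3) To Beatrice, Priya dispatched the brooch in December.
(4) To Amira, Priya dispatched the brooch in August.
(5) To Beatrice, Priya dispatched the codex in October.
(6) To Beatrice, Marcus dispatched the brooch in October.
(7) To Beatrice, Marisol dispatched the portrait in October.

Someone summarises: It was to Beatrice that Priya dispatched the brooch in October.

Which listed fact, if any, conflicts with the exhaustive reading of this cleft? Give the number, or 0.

The cleft puts "Beatrice" in focus and presupposes the open proposition with Priya as agent and the brooch as thing and in October as setting.
Exhaustivity: Beatrice is the only recipient satisfying that background.
Fact (2) shares the background but with recipient = David; exhaustivity is violated.

2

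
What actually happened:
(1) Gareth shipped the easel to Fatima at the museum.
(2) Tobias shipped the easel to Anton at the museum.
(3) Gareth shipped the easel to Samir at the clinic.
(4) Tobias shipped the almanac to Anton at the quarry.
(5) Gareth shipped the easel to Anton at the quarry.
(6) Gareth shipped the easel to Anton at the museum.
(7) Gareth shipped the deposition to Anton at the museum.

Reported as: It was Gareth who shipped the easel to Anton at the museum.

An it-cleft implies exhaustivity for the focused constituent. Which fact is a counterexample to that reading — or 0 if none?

2

Focus of the cleft: "Gareth" (the agent). Presupposed background: the easel as thing and Anton as recipient and at the museum as setting.
The exhaustive reading says no other agent fits that background.
But fact (2) also has the easel as thing and Anton as recipient and at the museum as setting, with agent = Tobias — so the exhaustive reading fails.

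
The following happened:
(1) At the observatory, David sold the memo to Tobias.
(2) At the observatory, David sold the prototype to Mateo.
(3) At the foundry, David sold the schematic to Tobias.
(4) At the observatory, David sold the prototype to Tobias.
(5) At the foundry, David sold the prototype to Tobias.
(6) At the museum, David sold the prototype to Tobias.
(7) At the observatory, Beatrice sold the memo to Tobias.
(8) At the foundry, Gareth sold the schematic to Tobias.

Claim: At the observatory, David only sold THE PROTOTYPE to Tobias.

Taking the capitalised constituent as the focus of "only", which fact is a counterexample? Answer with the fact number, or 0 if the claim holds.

1

The capitals mark "the prototype" as focus. So "only" rules out other things, with the rest (David as agent and Tobias as recipient and at the observatory as setting) as background.
Fact (1) matches on David as agent and Tobias as recipient and at the observatory as setting, but has thing = the memo instead. That refutes the claim.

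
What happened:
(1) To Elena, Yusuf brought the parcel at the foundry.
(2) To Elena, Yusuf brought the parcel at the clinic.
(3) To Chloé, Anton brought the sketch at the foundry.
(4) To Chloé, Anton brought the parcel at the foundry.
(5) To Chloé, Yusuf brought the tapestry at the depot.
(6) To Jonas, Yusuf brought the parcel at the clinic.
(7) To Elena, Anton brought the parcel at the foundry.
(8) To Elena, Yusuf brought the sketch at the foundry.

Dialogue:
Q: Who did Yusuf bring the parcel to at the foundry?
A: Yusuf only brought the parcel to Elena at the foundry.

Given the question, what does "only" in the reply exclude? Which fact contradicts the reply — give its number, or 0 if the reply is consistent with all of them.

0

The question "Who did ... to ...?" targets the recipient, so in the reply the focus falls on "Elena".
"Only" then excludes alternative recipients while the background — agent = Yusuf, thing = the parcel, setting = at the foundry — is held fixed.
No fact keeps agent = Yusuf, thing = the parcel, setting = at the foundry while changing the recipient; every other fact differs on something backgrounded. The reply stands.
(Fact (8) would refute a reading with focus on the thing — but that is not what the question asks.)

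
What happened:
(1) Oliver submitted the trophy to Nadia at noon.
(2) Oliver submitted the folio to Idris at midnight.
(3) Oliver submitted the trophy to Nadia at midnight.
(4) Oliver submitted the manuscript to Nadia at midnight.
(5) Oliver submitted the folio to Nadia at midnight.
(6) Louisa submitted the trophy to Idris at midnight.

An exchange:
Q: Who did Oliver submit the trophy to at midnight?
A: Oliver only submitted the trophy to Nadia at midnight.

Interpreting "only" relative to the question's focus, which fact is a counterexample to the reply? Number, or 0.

0

The question "Who did ... to ...?" targets the recipient, so in the reply the focus falls on "Nadia".
So "only" ranges over recipients; the rest (same agent, thing, setting (Oliver / the trophy / at midnight)) is presupposed.
No listed fact shares that background with another recipient. Nothing contradicts the reply.
(Fact (1) would refute a reading with focus on the setting — but that is not what the question asks.)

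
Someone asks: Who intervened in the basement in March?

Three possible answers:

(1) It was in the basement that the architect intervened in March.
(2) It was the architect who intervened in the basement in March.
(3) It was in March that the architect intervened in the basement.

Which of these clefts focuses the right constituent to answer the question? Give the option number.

2

The question word "who" targets the subject (agent).
Option (1) clefts "in the basement" — the location, not what was asked.
Option (2) clefts "the architect" — that matches what the question asks about.
Option (3) clefts "in March" — the time, not what was asked.
So the congruent reply is (2).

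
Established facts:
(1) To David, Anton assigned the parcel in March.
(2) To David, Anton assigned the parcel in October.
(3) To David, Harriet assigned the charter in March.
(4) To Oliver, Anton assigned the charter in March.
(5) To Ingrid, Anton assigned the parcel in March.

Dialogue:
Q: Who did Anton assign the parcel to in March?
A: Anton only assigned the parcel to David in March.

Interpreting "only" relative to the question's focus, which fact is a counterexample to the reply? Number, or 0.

5

Answering "Who did ... to ...?" puts focus on the recipient — here, "David".
So "only" ranges over recipients; the rest (agent = Anton, thing = the parcel, setting = in March) is presupposed.
Fact (5) shares the background with a different recipient (Ingrid) — counterexample.
(Fact (2) would refute a reading with focus on the setting — but that is not what the question asks.)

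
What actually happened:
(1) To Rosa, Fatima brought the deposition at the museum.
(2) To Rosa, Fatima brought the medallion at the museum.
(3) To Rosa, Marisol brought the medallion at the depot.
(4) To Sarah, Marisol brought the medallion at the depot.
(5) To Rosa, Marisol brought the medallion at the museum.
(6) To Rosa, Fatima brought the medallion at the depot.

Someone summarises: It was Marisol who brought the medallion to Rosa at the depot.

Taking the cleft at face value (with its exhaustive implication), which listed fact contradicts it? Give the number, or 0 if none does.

6

Focus of the cleft: "Marisol" (the agent). Presupposed background: the medallion as thing and Rosa as recipient and at the depot as setting.
Exhaustivity: Marisol is the only agent satisfying that background.
Fact (6) shares the background but with agent = Fatima; exhaustivity is violated.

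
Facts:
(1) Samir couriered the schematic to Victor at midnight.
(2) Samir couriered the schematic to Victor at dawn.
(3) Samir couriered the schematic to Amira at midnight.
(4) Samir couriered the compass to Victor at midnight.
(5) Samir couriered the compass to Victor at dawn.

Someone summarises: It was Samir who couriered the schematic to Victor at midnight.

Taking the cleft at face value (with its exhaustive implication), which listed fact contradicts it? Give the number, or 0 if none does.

0

Focus of the cleft: "Samir" (the agent). Presupposed background: the schematic as thing and Victor as recipient and at midnight as setting.
Exhaustivity: Samir is the only agent satisfying that background.
No listed fact matches the background with a different agent. Exhaustivity holds.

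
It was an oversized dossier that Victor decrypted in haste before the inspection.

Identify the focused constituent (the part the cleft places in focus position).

In an it-cleft "It was X that/who ...", the clefted constituent X is the focus; the that/who-clause expresses the presupposed open proposition.
Here the focus is "an oversized dossier". The backgrounded (presupposed) material includes "Victor", "in haste" and "before the inspection".

an oversized dossier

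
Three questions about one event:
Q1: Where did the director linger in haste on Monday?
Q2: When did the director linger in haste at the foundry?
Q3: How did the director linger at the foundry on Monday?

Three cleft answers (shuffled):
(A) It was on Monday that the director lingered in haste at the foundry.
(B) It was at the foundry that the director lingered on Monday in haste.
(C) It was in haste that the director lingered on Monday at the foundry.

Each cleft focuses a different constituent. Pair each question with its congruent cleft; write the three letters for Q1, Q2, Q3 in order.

Q1 asks about the location; cleft (B) focuses "at the foundry", which is the location — so Q1 → B.
Q2 asks about the time; cleft (A) focuses "on Monday", which is the time — so Q2 → A.
Q3 asks about the manner; cleft (C) focuses "in haste", which is the manner — so Q3 → C.
Mapping: Q1→B, Q2→A, Q3→C.

BAC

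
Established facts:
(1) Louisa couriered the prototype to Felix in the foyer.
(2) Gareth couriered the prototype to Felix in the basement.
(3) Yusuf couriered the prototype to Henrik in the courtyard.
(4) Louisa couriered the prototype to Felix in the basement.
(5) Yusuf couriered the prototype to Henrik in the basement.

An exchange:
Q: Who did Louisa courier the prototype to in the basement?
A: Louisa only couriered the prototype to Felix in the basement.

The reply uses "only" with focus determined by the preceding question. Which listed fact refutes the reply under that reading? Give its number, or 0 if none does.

0

The question "Who did ... to ...?" targets the recipient, so in the reply the focus falls on "Felix".
"Only" then excludes alternative recipients while the background — agent = Louisa, thing = the prototype, setting = in the basement — is held fixed.
No fact keeps agent = Louisa, thing = the prototype, setting = in the basement while changing the recipient; every other fact differs on something backgrounded. The reply stands.
(Fact (1) would refute a reading with focus on the setting — but that is not what the question asks.)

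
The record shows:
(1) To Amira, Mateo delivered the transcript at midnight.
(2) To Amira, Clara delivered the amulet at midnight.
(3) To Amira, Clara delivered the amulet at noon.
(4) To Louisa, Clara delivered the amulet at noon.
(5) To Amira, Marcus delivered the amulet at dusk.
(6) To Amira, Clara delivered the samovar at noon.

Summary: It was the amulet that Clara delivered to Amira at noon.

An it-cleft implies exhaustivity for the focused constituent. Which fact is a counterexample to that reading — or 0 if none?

6

The cleft puts "the amulet" in focus and presupposes the open proposition with Clara as agent and Amira as recipient and at noon as setting.
Exhaustivity: the amulet is the only thing satisfying that background.
But fact (6) also has Clara as agent and Amira as recipient and at noon as setting, with thing = the samovar — so the exhaustive reading fails.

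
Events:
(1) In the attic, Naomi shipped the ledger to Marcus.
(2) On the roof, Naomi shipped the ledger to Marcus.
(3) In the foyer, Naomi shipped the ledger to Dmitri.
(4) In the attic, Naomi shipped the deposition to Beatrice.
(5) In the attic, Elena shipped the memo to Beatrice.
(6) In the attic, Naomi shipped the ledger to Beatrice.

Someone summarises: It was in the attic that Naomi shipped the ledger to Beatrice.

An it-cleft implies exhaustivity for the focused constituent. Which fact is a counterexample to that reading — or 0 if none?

0

Focus of the cleft: "in the attic" (the setting). Presupposed background: same agent, thing, recipient (Naomi / the ledger / Beatrice).
Exhaustivity: in the attic is the only setting satisfying that background.
Every other fact differs from the presupposition on some backgrounded slot, so none challenges the exhaustivity.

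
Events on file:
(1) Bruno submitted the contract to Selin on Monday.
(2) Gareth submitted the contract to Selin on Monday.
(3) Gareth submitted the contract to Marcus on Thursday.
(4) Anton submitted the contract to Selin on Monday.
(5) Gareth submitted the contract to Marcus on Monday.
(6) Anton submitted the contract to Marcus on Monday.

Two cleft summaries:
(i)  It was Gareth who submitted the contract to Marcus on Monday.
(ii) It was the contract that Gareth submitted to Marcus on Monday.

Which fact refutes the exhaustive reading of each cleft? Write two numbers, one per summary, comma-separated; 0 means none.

Summary (i) focuses "Gareth" (the agent); background thing = the contract, recipient = Marcus, setting = on Monday. Fact (6) matches that background with agent = Anton — refutes (i).
Summary (ii) focuses "the contract" (the thing); background agent = Gareth, recipient = Marcus, setting = on Monday. No fact matches that background with a different thing, so 0.

6, 0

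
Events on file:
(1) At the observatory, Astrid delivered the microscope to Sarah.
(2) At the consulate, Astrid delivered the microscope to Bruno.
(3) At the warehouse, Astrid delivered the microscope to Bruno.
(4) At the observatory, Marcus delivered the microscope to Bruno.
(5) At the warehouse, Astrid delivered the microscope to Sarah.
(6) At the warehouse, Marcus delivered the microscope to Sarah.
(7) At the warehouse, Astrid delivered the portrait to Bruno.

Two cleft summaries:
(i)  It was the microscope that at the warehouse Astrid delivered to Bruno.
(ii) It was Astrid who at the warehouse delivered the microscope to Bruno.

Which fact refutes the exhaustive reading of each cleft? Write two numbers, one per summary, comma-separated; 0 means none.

(i): focus "the microscope". Looking for same agent, recipient, setting (Astrid / Bruno / at the warehouse) with some other thing — fact (7) has the portrait there. Refuted.
(ii): focus "Astrid". No fact shares same thing, recipient, setting (the microscope / Bruno / at the warehouse) with a different agent. 0.

7, 0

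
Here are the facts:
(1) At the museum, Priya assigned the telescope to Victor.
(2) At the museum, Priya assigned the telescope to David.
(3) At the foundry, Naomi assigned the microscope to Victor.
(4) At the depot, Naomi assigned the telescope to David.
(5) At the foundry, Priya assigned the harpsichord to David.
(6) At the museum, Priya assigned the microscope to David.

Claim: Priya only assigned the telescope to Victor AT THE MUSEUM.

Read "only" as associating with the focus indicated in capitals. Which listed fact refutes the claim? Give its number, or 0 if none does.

Focus (in capitals) is "at the museum" — the setting. "Only" excludes alternative settings while holding fixed same agent, thing, recipient (Priya / the telescope / Victor).
No fact matches same agent, thing, recipient (Priya / the telescope / Victor) with a different setting — every other fact differs on at least one backgrounded slot. So no fact refutes it.

0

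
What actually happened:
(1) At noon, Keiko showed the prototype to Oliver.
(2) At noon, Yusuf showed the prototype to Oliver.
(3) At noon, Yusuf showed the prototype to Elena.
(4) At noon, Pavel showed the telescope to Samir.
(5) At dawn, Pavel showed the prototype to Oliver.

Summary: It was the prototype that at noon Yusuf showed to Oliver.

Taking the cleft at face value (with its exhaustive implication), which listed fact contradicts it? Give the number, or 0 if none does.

0

The cleft puts "the prototype" in focus and presupposes the open proposition with same agent, recipient, setting (Yusuf / Oliver / at noon).
Exhaustivity: the prototype is the only thing satisfying that background.
No listed fact matches the background with a different thing. Exhaustivity holds.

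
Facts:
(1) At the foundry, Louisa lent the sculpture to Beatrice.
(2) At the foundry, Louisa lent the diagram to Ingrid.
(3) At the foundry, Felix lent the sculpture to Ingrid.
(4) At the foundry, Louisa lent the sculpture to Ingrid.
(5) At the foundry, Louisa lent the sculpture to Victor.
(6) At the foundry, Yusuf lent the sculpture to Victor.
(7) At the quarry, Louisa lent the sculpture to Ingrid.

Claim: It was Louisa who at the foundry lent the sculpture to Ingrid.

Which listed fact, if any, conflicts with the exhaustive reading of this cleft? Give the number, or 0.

Focus of the cleft: "Louisa" (the agent). Presupposed background: thing = the sculpture, recipient = Ingrid, setting = at the foundry.
Exhaustivity: Louisa is the only agent satisfying that background.
Fact (3) shares the background but with agent = Felix; exhaustivity is violated.

3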